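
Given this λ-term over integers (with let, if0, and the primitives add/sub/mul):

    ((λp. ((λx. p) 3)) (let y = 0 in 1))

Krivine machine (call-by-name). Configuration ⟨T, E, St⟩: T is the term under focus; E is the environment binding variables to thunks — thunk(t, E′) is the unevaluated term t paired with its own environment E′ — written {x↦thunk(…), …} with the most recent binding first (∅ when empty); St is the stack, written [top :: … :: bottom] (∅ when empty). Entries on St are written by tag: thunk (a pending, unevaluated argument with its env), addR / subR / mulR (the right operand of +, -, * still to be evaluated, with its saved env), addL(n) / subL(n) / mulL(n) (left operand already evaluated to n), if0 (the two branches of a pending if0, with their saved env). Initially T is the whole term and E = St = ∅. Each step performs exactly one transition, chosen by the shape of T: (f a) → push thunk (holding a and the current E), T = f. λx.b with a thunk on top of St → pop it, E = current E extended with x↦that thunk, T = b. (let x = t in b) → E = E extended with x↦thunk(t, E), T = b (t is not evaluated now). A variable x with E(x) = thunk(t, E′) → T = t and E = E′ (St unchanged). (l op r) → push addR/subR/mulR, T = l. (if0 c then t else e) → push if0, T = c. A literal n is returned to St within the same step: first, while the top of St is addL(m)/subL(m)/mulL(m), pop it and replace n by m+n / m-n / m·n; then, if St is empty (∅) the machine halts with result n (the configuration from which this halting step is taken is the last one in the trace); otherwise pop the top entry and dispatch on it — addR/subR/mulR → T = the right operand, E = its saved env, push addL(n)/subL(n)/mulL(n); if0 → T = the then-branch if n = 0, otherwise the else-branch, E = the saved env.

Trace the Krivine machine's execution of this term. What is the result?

Answer: 1

Machine steps:
step 0: [T=((λp. ((λx. p) 3)) (let y = 0 in 1)) | E=∅ | St=∅]
step 1: [T=(λp. ((λx. p) 3)) | E=∅ | St=[thunk]]
step 2: [T=((λx. p) 3) | E={p↦thunk((let y = 0 in 1), ∅)} | St=∅]
step 3: [T=(λx. p) | E={p↦thunk((let y = 0 in 1), ∅)} | St=[thunk]]
step 4: [T=p | E={x↦thunk(3, {p↦thunk((let y = 0 in 1), ∅)}), p↦thunk((let y = 0 in 1), ∅)} | St=∅]
step 5: [T=(let y = 0 in 1) | E=∅ | St=∅]
step 6: [T=1 | E={y↦thunk(0, ∅)} | St=∅]
→ final value 1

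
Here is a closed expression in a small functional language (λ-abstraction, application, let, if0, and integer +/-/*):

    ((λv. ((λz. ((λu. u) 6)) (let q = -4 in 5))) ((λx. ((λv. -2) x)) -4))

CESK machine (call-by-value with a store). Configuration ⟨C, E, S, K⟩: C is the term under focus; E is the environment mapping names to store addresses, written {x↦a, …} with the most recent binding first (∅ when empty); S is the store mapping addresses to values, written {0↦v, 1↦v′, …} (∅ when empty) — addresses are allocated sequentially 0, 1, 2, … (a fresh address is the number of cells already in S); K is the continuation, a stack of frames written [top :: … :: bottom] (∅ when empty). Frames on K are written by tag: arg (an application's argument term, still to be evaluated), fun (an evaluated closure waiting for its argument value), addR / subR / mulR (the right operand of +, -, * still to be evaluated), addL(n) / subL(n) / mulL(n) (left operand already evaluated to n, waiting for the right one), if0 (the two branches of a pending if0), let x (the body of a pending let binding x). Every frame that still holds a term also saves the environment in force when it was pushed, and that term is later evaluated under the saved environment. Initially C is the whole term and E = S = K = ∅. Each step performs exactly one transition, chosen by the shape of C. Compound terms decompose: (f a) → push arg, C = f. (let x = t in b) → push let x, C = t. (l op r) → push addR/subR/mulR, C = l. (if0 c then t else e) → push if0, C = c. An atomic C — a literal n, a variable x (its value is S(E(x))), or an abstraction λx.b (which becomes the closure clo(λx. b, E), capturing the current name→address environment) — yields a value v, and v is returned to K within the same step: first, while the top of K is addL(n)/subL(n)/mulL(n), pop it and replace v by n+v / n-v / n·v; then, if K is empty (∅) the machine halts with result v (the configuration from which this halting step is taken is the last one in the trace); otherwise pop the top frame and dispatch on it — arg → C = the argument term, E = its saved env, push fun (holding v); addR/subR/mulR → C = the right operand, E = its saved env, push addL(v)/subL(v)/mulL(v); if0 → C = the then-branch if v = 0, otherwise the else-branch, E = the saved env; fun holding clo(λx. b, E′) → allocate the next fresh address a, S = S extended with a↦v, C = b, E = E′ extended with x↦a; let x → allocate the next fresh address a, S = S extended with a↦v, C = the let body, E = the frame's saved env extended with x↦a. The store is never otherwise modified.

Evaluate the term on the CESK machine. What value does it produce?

Answer: 6

Derivation:
step 0: <C=((λv. ((λz. ((λu. u) 6)) (let q = -4 in 5))) ((λx. ((λv. -2) x)) -4)), E=∅, S=∅, K=∅>
step 1: <C=(λv. ((λz. ((λu. u) 6)) (let q = -4 in 5))), E=∅, S=∅, K=[arg]>
step 2: <C=((λx. ((λv. -2) x)) -4), E=∅, S=∅, K=[fun]>
step 3: <C=(λx. ((λv. -2) x)), E=∅, S=∅, K=[arg :: fun]>
step 4: <C=-4, E=∅, S=∅, K=[fun :: fun]>
step 5: <C=((λv. -2) x), E={x↦0}, S={0↦-4}, K=[fun]>
step 6: <C=(λv. -2), E={x↦0}, S={0↦-4}, K=[arg :: fun]>
step 7: <C=x, E={x↦0}, S={0↦-4}, K=[fun :: fun]>
step 8: <C=-2, E={v↦1, x↦0}, S={0↦-4, 1↦-4}, K=[fun]>
step 9: <C=((λz. ((λu. u) 6)) (let q = -4 in 5)), E={v↦2}, S={0↦-4, 1↦-4, 2↦-2}, K=∅>
step 10: <C=(λz. ((λu. u) 6)), E={v↦2}, S={0↦-4, 1↦-4, 2↦-2}, K=[arg]>
step 11: <C=(let q = -4 in 5), E={v↦2}, S={0↦-4, 1↦-4, 2↦-2}, K=[fun]>
step 12: <C=-4, E={v↦2}, S={0↦-4, 1↦-4, 2↦-2}, K=[let q :: fun]>
step 13: <C=5, E={q↦3, v↦2}, S={0↦-4, 1↦-4, 2↦-2, 3↦-4}, K=[fun]>
step 14: <C=((λu. u) 6), E={z↦4, v↦2}, S={0↦-4, 1↦-4, 2↦-2, 3↦-4, 4↦5}, K=∅>
step 15: <C=(λu. u), E={z↦4, v↦2}, S={0↦-4, 1↦-4, 2↦-2, 3↦-4, 4↦5}, K=[arg]>
step 16: <C=6, E={z↦4, v↦2}, S={0↦-4, 1↦-4, 2↦-2, 3↦-4, 4↦5}, K=[fun]>
step 17: <C=u, E={u↦5, z↦4, v↦2}, S={0↦-4, 1↦-4, 2↦-2, 3↦-4, 4↦5, 5↦6}, K=∅>
→ final value 6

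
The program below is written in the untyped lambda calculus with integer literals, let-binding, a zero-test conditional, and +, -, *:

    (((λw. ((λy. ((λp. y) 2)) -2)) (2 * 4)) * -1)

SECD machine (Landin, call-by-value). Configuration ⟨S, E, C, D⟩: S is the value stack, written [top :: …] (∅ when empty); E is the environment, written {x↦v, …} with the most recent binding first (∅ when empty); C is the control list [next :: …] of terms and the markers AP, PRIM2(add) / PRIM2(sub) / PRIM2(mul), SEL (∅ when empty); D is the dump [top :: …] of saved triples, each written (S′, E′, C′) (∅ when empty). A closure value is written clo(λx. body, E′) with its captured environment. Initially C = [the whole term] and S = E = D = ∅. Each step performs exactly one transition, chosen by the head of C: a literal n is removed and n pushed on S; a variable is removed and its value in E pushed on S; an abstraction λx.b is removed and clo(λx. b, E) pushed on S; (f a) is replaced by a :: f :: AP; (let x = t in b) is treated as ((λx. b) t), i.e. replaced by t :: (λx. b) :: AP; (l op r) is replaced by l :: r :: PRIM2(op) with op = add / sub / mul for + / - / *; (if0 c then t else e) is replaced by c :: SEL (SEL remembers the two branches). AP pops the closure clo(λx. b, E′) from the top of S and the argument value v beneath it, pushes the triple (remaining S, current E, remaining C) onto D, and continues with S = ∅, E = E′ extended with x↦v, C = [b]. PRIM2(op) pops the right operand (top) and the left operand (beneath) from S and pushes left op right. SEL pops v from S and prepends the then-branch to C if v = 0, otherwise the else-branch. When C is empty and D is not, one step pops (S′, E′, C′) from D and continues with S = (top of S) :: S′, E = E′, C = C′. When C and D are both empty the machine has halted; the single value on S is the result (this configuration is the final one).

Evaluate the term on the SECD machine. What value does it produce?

[0] ⟨S=∅; E=∅; C=[(((λw. ((λy. ((λp. y) 2)) -2)) (2 * 4)) * -1)]; D=∅⟩
[1] ⟨S=∅; E=∅; C=[((λw. ((λy. ((λp. y) 2)) -2)) (2 * 4)) :: -1 :: PRIM2(mul)]; D=∅⟩
[2] ⟨S=∅; E=∅; C=[(2 * 4) :: (λw. ((λy. ((λp. y) 2)) -2)) :: AP :: -1 :: PRIM2(mul)]; D=∅⟩
[3] ⟨S=∅; E=∅; C=[2 :: 4 :: PRIM2(mul) :: (λw. ((λy. ((λp. y) 2)) -2)) :: AP :: -1 :: PRIM2(mul)]; D=∅⟩
[4] ⟨S=[2]; E=∅; C=[4 :: PRIM2(mul) :: (λw. ((λy. ((λp. y) 2)) -2)) :: AP :: -1 :: PRIM2(mul)]; D=∅⟩
[5] ⟨S=[4 :: 2]; E=∅; C=[PRIM2(mul) :: (λw. ((λy. ((λp. y) 2)) -2)) :: AP :: -1 :: PRIM2(mul)]; D=∅⟩
[6] ⟨S=[8]; E=∅; C=[(λw. ((λy. ((λp. y) 2)) -2)) :: AP :: -1 :: PRIM2(mul)]; D=∅⟩
[7] ⟨S=[clo(λw. ((λy. ((λp. y) 2)) -2), ∅) :: 8]; E=∅; C=[AP :: -1 :: PRIM2(mul)]; D=∅⟩
[8] ⟨S=∅; E={w↦8}; C=[((λy. ((λp. y) 2)) -2)]; D=[(∅, ∅, [-1 :: PRIM2(mul)])]⟩
[9] ⟨S=∅; E={w↦8}; C=[-2 :: (λy. ((λp. y) 2)) :: AP]; D=[(∅, ∅, [-1 :: PRIM2(mul)])]⟩
[10] ⟨S=[-2]; E={w↦8}; C=[(λy. ((λp. y) 2)) :: AP]; D=[(∅, ∅, [-1 :: PRIM2(mul)])]⟩
[11] ⟨S=[clo(λy. ((λp. y) 2), {w↦8}) :: -2]; E={w↦8}; C=[AP]; D=[(∅, ∅, [-1 :: PRIM2(mul)])]⟩
[12] ⟨S=∅; E={y↦-2, w↦8}; C=[((λp. y) 2)]; D=[(∅, {w↦8}, ∅) :: (∅, ∅, [-1 :: PRIM2(mul)])]⟩
[13] ⟨S=∅; E={y↦-2, w↦8}; C=[2 :: (λp. y) :: AP]; D=[(∅, {w↦8}, ∅) :: (∅, ∅, [-1 :: PRIM2(mul)])]⟩
[14] ⟨S=[2]; E={y↦-2, w↦8}; C=[(λp. y) :: AP]; D=[(∅, {w↦8}, ∅) :: (∅, ∅, [-1 :: PRIM2(mul)])]⟩
[15] ⟨S=[clo(λp. y, {y↦-2, w↦8}) :: 2]; E={y↦-2, w↦8}; C=[AP]; D=[(∅, {w↦8}, ∅) :: (∅, ∅, [-1 :: PRIM2(mul)])]⟩
[16] ⟨S=∅; E={p↦2, y↦-2, w↦8}; C=[y]; D=[(∅, {y↦-2, w↦8}, ∅) :: (∅, {w↦8}, ∅) :: (∅, ∅, [-1 :: PRIM2(mul)])]⟩
[17] ⟨S=[-2]; E={p↦2, y↦-2, w↦8}; C=∅; D=[(∅, {y↦-2, w↦8}, ∅) :: (∅, {w↦8}, ∅) :: (∅, ∅, [-1 :: PRIM2(mul)])]⟩
[18] ⟨S=[-2]; E={y↦-2, w↦8}; C=∅; D=[(∅, {w↦8}, ∅) :: (∅, ∅, [-1 :: PRIM2(mul)])]⟩
[19] ⟨S=[-2]; E={w↦8}; C=∅; D=[(∅, ∅, [-1 :: PRIM2(mul)])]⟩
[20] ⟨S=[-2]; E=∅; C=[-1 :: PRIM2(mul)]; D=∅⟩
[21] ⟨S=[-1 :: -2]; E=∅; C=[PRIM2(mul)]; D=∅⟩
[22] ⟨S=[2]; E=∅; C=∅; D=∅⟩
→ final value 2

Answer: 2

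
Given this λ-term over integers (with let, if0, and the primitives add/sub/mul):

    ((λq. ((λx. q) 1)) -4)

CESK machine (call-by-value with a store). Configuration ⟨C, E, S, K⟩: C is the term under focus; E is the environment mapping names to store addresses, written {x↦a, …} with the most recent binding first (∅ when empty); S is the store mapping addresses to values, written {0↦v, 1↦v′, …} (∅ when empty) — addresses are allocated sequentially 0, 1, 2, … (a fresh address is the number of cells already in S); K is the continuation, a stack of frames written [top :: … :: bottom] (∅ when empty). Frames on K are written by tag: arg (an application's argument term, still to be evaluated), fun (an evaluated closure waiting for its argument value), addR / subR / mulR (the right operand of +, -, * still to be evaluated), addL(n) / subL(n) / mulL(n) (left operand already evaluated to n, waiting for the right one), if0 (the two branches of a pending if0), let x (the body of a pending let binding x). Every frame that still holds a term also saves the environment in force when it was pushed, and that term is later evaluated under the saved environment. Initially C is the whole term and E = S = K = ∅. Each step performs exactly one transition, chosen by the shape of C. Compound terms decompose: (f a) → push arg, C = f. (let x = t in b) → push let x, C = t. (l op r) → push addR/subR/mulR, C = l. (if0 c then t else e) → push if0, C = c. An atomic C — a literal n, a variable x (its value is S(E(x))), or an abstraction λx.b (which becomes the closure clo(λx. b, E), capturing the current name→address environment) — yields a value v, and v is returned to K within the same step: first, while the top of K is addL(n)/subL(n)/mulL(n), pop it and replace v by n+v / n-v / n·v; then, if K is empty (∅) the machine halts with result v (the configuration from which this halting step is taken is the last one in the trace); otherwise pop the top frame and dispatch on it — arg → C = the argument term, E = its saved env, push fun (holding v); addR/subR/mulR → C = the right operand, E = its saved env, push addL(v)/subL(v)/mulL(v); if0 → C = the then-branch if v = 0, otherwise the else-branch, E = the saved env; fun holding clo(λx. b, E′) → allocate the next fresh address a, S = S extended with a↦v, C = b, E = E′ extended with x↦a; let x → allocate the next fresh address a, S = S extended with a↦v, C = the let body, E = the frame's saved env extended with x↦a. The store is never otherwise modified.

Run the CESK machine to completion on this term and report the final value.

Answer: -4

Derivation:
[0] ⟨C=((λq. ((λx. q) 1)) -4); E=∅; S=∅; K=∅⟩
[1] ⟨C=(λq. ((λx. q) 1)); E=∅; S=∅; K=[arg]⟩
[2] ⟨C=-4; E=∅; S=∅; K=[fun]⟩
[3] ⟨C=((λx. q) 1); E={q↦0}; S={0↦-4}; K=∅⟩
[4] ⟨C=(λx. q); E={q↦0}; S={0↦-4}; K=[arg]⟩
[5] ⟨C=1; E={q↦0}; S={0↦-4}; K=[fun]⟩
[6] ⟨C=q; E={x↦1, q↦0}; S={0↦-4, 1↦1}; K=∅⟩
→ final value -4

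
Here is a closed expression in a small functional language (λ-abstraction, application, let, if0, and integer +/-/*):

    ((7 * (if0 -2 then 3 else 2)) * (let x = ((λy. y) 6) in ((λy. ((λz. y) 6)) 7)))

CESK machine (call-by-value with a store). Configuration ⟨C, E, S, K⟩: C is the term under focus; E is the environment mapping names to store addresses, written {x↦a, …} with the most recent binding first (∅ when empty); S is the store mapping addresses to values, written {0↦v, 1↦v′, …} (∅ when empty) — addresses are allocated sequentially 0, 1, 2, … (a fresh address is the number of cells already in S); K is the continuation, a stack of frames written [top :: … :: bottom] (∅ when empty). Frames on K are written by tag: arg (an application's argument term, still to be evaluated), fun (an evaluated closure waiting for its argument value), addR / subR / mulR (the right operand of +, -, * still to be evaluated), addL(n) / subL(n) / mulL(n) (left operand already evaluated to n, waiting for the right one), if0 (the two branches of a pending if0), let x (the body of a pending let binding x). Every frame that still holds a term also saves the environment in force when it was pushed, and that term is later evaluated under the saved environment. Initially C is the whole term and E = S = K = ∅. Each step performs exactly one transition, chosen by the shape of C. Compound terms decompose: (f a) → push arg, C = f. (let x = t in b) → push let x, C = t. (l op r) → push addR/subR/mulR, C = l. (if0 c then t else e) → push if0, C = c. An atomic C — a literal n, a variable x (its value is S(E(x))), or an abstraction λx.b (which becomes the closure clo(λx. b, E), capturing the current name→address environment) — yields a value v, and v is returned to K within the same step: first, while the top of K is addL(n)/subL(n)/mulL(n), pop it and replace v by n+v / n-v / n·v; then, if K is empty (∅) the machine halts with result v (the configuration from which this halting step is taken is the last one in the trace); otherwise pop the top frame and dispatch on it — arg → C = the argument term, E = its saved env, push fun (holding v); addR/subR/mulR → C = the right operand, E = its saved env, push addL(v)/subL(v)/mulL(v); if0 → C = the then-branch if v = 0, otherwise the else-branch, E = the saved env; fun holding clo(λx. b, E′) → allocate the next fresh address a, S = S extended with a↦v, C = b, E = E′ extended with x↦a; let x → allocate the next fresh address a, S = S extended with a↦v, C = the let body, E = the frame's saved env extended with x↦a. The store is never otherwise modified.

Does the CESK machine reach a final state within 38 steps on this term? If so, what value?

step 0: ⟨C=((7 * (if0 -2 then 3 else 2)) * (let x = ((λy. y) 6) in ((λy. ((λz. y) 6)) 7))); E=∅; S=∅; K=∅⟩
step 1: ⟨C=(7 * (if0 -2 then 3 else 2)); E=∅; S=∅; K=[mulR]⟩
step 2: ⟨C=7; E=∅; S=∅; K=[mulR :: mulR]⟩
step 3: ⟨C=(if0 -2 then 3 else 2); E=∅; S=∅; K=[mulL(7) :: mulR]⟩
step 4: ⟨C=-2; E=∅; S=∅; K=[if0 :: mulL(7) :: mulR]⟩
step 5: ⟨C=2; E=∅; S=∅; K=[mulL(7) :: mulR]⟩
step 6: ⟨C=(let x = ((λy. y) 6) in ((λy. ((λz. y) 6)) 7)); E=∅; S=∅; K=[mulL(14)]⟩
step 7: ⟨C=((λy. y) 6); E=∅; S=∅; K=[let x :: mulL(14)]⟩
step 8: ⟨C=(λy. y); E=∅; S=∅; K=[arg :: let x :: mulL(14)]⟩
step 9: ⟨C=6; E=∅; S=∅; K=[fun :: let x :: mulL(14)]⟩
step 10: ⟨C=y; E={y↦0}; S={0↦6}; K=[let x :: mulL(14)]⟩
step 11: ⟨C=((λy. ((λz. y) 6)) 7); E={x↦1}; S={0↦6, 1↦6}; K=[mulL(14)]⟩
step 12: ⟨C=(λy. ((λz. y) 6)); E={x↦1}; S={0↦6, 1↦6}; K=[arg :: mulL(14)]⟩
step 13: ⟨C=7; E={x↦1}; S={0↦6, 1↦6}; K=[fun :: mulL(14)]⟩
step 14: ⟨C=((λz. y) 6); E={y↦2, x↦1}; S={0↦6, 1↦6, 2↦7}; K=[mulL(14)]⟩
step 15: ⟨C=(λz. y); E={y↦2, x↦1}; S={0↦6, 1↦6, 2↦7}; K=[arg :: mulL(14)]⟩
step 16: ⟨C=6; E={y↦2, x↦1}; S={0↦6, 1↦6, 2↦7}; K=[fun :: mulL(14)]⟩
step 17: ⟨C=y; E={z↦3, y↦2, x↦1}; S={0↦6, 1↦6, 2↦7, 3↦6}; K=[mulL(14)]⟩
→ final value 98

Answer: 98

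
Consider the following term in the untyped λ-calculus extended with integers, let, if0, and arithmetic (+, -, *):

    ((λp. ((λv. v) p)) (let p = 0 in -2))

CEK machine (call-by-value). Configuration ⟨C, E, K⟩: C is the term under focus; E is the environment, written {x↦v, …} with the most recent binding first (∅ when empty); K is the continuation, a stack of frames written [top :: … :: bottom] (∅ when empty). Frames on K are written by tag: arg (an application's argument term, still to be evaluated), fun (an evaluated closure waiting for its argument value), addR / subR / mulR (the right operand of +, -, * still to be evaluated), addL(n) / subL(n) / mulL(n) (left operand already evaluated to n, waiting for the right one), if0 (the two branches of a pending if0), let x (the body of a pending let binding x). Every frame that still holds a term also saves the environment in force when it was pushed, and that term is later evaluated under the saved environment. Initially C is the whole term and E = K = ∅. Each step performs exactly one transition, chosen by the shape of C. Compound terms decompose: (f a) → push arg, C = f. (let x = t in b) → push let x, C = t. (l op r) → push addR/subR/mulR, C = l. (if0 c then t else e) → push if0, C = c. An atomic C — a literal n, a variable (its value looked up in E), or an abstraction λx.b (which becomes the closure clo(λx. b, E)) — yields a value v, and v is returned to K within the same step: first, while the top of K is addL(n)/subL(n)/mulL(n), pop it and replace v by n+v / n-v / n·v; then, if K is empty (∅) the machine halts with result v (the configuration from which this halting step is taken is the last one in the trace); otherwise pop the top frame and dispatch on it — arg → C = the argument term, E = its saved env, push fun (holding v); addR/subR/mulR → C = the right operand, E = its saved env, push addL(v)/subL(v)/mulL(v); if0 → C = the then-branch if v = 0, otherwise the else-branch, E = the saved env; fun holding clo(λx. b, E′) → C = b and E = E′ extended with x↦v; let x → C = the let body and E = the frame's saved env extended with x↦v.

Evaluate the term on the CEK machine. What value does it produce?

Answer: -2

Execution trace:
step 0: ⟨C=((λp. ((λv. v) p)) (let p = 0 in -2)); E=∅; K=∅⟩
step 1: ⟨C=(λp. ((λv. v) p)); E=∅; K=[arg]⟩
step 2: ⟨C=(let p = 0 in -2); E=∅; K=[fun]⟩
step 3: ⟨C=0; E=∅; K=[let p :: fun]⟩
step 4: ⟨C=-2; E={p↦0}; K=[fun]⟩
step 5: ⟨C=((λv. v) p); E={p↦-2}; K=∅⟩
step 6: ⟨C=(λv. v); E={p↦-2}; K=[arg]⟩
step 7: ⟨C=p; E={p↦-2}; K=[fun]⟩
step 8: ⟨C=v; E={v↦-2, p↦-2}; K=∅⟩
→ final value -2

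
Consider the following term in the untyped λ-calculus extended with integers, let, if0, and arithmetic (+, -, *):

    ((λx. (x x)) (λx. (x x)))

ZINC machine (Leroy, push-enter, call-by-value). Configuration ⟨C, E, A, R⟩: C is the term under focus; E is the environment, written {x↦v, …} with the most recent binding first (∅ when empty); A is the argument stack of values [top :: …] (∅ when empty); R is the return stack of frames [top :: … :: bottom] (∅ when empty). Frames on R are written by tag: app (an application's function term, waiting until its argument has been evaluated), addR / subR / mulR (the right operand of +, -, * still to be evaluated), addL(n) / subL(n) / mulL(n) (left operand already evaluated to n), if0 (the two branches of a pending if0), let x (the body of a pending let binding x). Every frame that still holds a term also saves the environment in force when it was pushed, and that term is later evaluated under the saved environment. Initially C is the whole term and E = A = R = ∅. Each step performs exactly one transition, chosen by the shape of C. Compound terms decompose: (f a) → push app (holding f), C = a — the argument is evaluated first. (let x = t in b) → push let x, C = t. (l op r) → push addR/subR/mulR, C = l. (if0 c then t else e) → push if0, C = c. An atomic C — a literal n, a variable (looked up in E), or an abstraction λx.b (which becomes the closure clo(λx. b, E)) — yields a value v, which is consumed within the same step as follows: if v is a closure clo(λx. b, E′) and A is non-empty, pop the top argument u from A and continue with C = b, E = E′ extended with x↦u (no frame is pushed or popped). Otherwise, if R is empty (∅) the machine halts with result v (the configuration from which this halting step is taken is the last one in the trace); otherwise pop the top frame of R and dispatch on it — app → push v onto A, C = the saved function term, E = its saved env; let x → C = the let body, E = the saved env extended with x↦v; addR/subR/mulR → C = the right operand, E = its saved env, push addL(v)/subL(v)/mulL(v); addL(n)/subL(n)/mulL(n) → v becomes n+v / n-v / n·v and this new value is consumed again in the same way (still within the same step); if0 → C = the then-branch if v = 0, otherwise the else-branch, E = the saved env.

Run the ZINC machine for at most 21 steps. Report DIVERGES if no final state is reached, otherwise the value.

t=0: [C=((λx. (x x)) (λx. (x x))) | E=∅ | A=∅ | R=∅]
t=1: [C=(λx. (x x)) | E=∅ | A=∅ | R=[app]]
t=2: [C=(λx. (x x)) | E=∅ | A=[clo(λx. (x x), ∅)] | R=∅]
t=3: [C=(x x) | E={x↦clo(λx. (x x), ∅)} | A=∅ | R=∅]
t=4: [C=x | E={x↦clo(λx. (x x), ∅)} | A=∅ | R=[app]]
t=5: [C=x | E={x↦clo(λx. (x x), ∅)} | A=[clo(λx. (x x), ∅)] | R=∅]
… configuration repeats with period 3 (steps 3–5 recur indefinitely) …

Answer: DIVERGES (no final state within 21 steps)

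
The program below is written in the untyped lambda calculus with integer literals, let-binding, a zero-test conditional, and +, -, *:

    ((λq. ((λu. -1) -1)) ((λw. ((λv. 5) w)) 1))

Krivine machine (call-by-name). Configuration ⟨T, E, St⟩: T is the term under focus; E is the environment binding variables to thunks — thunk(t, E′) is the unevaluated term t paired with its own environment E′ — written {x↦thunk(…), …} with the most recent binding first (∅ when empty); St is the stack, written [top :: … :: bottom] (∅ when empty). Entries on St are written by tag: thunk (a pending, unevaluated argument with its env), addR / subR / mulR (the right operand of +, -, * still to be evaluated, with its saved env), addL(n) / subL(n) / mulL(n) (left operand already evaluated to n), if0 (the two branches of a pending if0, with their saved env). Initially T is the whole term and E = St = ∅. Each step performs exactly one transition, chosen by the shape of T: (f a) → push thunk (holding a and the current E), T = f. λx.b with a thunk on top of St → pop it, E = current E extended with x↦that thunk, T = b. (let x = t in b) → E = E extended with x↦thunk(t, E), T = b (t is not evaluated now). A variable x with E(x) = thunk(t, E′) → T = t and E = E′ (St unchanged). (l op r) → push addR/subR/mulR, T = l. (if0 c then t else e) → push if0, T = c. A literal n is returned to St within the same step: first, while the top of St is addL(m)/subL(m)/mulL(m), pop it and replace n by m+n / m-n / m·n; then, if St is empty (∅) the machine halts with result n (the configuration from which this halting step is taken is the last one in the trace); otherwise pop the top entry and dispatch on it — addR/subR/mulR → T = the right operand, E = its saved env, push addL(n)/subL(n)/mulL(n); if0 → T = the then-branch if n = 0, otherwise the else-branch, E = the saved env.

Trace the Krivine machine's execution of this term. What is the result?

step 0: <T=((λq. ((λu. -1) -1)) ((λw. ((λv. 5) w)) 1)), E=∅, St=∅>
step 1: <T=(λq. ((λu. -1) -1)), E=∅, St=[thunk]>
step 2: <T=((λu. -1) -1), E={q↦thunk(((λw. ((λv. 5) w)) 1), ∅)}, St=∅>
step 3: <T=(λu. -1), E={q↦thunk(((λw. ((λv. 5) w)) 1), ∅)}, St=[thunk]>
step 4: <T=-1, E={u↦thunk(-1, {q↦thunk(((λw. ((λv. 5) w)) 1), ∅)}), q↦thunk(((λw. ((λv. 5) w)) 1), ∅)}, St=∅>
→ final value -1

Answer: -1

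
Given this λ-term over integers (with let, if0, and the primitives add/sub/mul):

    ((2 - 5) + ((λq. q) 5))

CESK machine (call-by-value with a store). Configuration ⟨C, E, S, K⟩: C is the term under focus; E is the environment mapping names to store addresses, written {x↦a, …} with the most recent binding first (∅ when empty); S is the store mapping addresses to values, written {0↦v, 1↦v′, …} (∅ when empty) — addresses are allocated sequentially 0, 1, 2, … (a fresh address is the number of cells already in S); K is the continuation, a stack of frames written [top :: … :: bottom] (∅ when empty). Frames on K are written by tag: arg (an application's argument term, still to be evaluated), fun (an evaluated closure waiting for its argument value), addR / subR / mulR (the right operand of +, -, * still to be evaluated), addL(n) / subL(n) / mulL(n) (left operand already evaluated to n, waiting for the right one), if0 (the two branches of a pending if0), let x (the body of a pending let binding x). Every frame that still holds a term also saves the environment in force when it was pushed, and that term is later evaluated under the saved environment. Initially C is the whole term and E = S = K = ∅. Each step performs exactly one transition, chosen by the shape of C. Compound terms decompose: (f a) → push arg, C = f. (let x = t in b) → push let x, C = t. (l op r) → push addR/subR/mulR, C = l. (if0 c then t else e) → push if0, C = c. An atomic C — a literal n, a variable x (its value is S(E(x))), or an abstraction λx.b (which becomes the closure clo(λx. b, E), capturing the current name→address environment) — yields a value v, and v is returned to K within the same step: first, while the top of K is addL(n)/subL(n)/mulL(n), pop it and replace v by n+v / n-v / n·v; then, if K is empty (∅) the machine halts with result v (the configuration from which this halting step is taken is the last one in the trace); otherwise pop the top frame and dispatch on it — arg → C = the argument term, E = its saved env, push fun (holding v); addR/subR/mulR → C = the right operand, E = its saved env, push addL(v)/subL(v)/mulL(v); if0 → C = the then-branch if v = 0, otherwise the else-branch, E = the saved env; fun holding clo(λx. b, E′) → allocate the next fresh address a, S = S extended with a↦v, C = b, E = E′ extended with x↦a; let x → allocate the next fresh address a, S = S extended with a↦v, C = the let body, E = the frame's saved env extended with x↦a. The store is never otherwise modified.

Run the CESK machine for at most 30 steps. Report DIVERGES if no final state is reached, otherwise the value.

step 0: ⟨C=((2 - 5) + ((λq. q) 5)); E=∅; S=∅; K=∅⟩
step 1: ⟨C=(2 - 5); E=∅; S=∅; K=[addR]⟩
step 2: ⟨C=2; E=∅; S=∅; K=[subR :: addR]⟩
step 3: ⟨C=5; E=∅; S=∅; K=[subL(2) :: addR]⟩
step 4: ⟨C=((λq. q) 5); E=∅; S=∅; K=[addL(-3)]⟩
step 5: ⟨C=(λq. q); E=∅; S=∅; K=[arg :: addL(-3)]⟩
step 6: ⟨C=5; E=∅; S=∅; K=[fun :: addL(-3)]⟩
step 7: ⟨C=q; E={q↦0}; S={0↦5}; K=[addL(-3)]⟩
→ final value 2

Answer: 2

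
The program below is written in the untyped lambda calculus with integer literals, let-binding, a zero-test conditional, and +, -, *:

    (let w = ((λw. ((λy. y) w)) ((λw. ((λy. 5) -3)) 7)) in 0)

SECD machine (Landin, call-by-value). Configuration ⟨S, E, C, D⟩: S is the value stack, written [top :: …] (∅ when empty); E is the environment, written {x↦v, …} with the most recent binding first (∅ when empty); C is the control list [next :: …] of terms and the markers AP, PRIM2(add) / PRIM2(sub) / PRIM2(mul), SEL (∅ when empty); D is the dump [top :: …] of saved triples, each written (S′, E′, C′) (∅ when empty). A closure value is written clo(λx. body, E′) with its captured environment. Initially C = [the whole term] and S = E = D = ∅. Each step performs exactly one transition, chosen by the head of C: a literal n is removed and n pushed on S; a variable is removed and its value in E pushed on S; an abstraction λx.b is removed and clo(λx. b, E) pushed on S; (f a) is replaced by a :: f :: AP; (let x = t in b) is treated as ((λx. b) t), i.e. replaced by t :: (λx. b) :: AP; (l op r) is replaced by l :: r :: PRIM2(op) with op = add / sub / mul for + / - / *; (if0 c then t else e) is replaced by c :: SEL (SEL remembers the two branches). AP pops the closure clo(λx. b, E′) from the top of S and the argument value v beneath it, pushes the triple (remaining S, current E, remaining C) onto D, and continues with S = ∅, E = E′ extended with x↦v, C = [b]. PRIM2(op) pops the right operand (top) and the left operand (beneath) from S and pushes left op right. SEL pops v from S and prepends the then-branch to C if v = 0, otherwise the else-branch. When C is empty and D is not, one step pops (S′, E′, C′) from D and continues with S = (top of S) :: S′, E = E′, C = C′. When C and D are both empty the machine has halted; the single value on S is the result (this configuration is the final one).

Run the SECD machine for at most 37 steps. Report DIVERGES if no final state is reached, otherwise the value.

Answer: 0

Execution trace:
[0] ⟨S=∅; E=∅; C=[(let w = ((λw. ((λy. y) w)) ((λw. ((λy. 5) -3)) 7)) in 0)]; D=∅⟩
[1] ⟨S=∅; E=∅; C=[((λw. ((λy. y) w)) ((λw. ((λy. 5) -3)) 7)) :: (λw. 0) :: AP]; D=∅⟩
[2] ⟨S=∅; E=∅; C=[((λw. ((λy. 5) -3)) 7) :: (λw. ((λy. y) w)) :: AP :: (λw. 0) :: AP]; D=∅⟩
[3] ⟨S=∅; E=∅; C=[7 :: (λw. ((λy. 5) -3)) :: AP :: (λw. ((λy. y) w)) :: AP :: (λw. 0) :: AP]; D=∅⟩
[4] ⟨S=[7]; E=∅; C=[(λw. ((λy. 5) -3)) :: AP :: (λw. ((λy. y) w)) :: AP :: (λw. 0) :: AP]; D=∅⟩
[5] ⟨S=[clo(λw. ((λy. 5) -3), ∅) :: 7]; E=∅; C=[AP :: (λw. ((λy. y) w)) :: AP :: (λw. 0) :: AP]; D=∅⟩
[6] ⟨S=∅; E={w↦7}; C=[((λy. 5) -3)]; D=[(∅, ∅, [(λw. ((λy. y) w)) :: AP :: (λw. 0) :: AP])]⟩
[7] ⟨S=∅; E={w↦7}; C=[-3 :: (λy. 5) :: AP]; D=[(∅, ∅, [(λw. ((λy. y) w)) :: AP :: (λw. 0) :: AP])]⟩
[8] ⟨S=[-3]; E={w↦7}; C=[(λy. 5) :: AP]; D=[(∅, ∅, [(λw. ((λy. y) w)) :: AP :: (λw. 0) :: AP])]⟩
[9] ⟨S=[clo(λy. 5, {w↦7}) :: -3]; E={w↦7}; C=[AP]; D=[(∅, ∅, [(λw. ((λy. y) w)) :: AP :: (λw. 0) :: AP])]⟩
[10] ⟨S=∅; E={y↦-3, w↦7}; C=[5]; D=[(∅, {w↦7}, ∅) :: (∅, ∅, [(λw. ((λy. y) w)) :: AP :: (λw. 0) :: AP])]⟩
[11] ⟨S=[5]; E={y↦-3, w↦7}; C=∅; D=[(∅, {w↦7}, ∅) :: (∅, ∅, [(λw. ((λy. y) w)) :: AP :: (λw. 0) :: AP])]⟩
[12] ⟨S=[5]; E={w↦7}; C=∅; D=[(∅, ∅, [(λw. ((λy. y) w)) :: AP :: (λw. 0) :: AP])]⟩
[13] ⟨S=[5]; E=∅; C=[(λw. ((λy. y) w)) :: AP :: (λw. 0) :: AP]; D=∅⟩
[14] ⟨S=[clo(λw. ((λy. y) w), ∅) :: 5]; E=∅; C=[AP :: (λw. 0) :: AP]; D=∅⟩
[15] ⟨S=∅; E={w↦5}; C=[((λy. y) w)]; D=[(∅, ∅, [(λw. 0) :: AP])]⟩
[16] ⟨S=∅; E={w↦5}; C=[w :: (λy. y) :: AP]; D=[(∅, ∅, [(λw. 0) :: AP])]⟩
[17] ⟨S=[5]; E={w↦5}; C=[(λy. y) :: AP]; D=[(∅, ∅, [(λw. 0) :: AP])]⟩
[18] ⟨S=[clo(λy. y, {w↦5}) :: 5]; E={w↦5}; C=[AP]; D=[(∅, ∅, [(λw. 0) :: AP])]⟩
[19] ⟨S=∅; E={y↦5, w↦5}; C=[y]; D=[(∅, {w↦5}, ∅) :: (∅, ∅, [(λw. 0) :: AP])]⟩
[20] ⟨S=[5]; E={y↦5, w↦5}; C=∅; D=[(∅, {w↦5}, ∅) :: (∅, ∅, [(λw. 0) :: AP])]⟩
[21] ⟨S=[5]; E={w↦5}; C=∅; D=[(∅, ∅, [(λw. 0) :: AP])]⟩
[22] ⟨S=[5]; E=∅; C=[(λw. 0) :: AP]; D=∅⟩
[23] ⟨S=[clo(λw. 0, ∅) :: 5]; E=∅; C=[AP]; D=∅⟩
[24] ⟨S=∅; E={w↦5}; C=[0]; D=[(∅, ∅, ∅)]⟩
[25] ⟨S=[0]; E={w↦5}; C=∅; D=[(∅, ∅, ∅)]⟩
[26] ⟨S=[0]; E=∅; C=∅; D=∅⟩
→ final value 0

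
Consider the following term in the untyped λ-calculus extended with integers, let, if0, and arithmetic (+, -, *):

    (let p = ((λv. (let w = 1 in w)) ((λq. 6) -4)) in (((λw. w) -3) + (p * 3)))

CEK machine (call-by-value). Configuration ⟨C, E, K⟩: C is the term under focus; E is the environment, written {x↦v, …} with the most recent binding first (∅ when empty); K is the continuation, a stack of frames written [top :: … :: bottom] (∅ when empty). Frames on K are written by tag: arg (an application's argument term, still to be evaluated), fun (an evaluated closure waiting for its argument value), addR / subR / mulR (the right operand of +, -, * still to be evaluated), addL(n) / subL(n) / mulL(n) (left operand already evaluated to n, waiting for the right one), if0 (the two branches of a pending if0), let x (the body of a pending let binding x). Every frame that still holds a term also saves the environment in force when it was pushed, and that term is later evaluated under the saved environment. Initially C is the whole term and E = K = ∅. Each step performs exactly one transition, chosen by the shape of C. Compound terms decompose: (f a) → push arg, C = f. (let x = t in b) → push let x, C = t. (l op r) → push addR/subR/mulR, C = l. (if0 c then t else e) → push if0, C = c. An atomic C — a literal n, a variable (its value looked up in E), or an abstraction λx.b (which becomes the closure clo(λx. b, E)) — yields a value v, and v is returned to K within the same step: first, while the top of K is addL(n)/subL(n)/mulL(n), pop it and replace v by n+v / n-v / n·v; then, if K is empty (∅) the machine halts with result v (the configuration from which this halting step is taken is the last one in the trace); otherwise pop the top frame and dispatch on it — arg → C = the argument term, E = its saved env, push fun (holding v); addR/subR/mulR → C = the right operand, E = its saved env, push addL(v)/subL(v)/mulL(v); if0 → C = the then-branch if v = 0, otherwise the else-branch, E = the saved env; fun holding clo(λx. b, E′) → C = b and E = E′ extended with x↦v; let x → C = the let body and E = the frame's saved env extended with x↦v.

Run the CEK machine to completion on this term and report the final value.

Answer: 0

Machine steps:
0. <C=(let p = ((λv. (let w = 1 in w)) ((λq. 6) -4)) in (((λw. w) -3) + (p * 3))), E=∅, K=∅>
1. <C=((λv. (let w = 1 in w)) ((λq. 6) -4)), E=∅, K=[let p]>
2. <C=(λv. (let w = 1 in w)), E=∅, K=[arg :: let p]>
3. <C=((λq. 6) -4), E=∅, K=[fun :: let p]>
4. <C=(λq. 6), E=∅, K=[arg :: fun :: let p]>
5. <C=-4, E=∅, K=[fun :: fun :: let p]>
6. <C=6, E={q↦-4}, K=[fun :: let p]>
7. <C=(let w = 1 in w), E={v↦6}, K=[let p]>
8. <C=1, E={v↦6}, K=[let w :: let p]>
9. <C=w, E={w↦1, v↦6}, K=[let p]>
10. <C=(((λw. w) -3) + (p * 3)), E={p↦1}, K=∅>
11. <C=((λw. w) -3), E={p↦1}, K=[addR]>
12. <C=(λw. w), E={p↦1}, K=[arg :: addR]>
13. <C=-3, E={p↦1}, K=[fun :: addR]>
14. <C=w, E={w↦-3, p↦1}, K=[addR]>
15. <C=(p * 3), E={p↦1}, K=[addL(-3)]>
16. <C=p, E={p↦1}, K=[mulR :: addL(-3)]>
17. <C=3, E={p↦1}, K=[mulL(1) :: addL(-3)]>
→ final value 0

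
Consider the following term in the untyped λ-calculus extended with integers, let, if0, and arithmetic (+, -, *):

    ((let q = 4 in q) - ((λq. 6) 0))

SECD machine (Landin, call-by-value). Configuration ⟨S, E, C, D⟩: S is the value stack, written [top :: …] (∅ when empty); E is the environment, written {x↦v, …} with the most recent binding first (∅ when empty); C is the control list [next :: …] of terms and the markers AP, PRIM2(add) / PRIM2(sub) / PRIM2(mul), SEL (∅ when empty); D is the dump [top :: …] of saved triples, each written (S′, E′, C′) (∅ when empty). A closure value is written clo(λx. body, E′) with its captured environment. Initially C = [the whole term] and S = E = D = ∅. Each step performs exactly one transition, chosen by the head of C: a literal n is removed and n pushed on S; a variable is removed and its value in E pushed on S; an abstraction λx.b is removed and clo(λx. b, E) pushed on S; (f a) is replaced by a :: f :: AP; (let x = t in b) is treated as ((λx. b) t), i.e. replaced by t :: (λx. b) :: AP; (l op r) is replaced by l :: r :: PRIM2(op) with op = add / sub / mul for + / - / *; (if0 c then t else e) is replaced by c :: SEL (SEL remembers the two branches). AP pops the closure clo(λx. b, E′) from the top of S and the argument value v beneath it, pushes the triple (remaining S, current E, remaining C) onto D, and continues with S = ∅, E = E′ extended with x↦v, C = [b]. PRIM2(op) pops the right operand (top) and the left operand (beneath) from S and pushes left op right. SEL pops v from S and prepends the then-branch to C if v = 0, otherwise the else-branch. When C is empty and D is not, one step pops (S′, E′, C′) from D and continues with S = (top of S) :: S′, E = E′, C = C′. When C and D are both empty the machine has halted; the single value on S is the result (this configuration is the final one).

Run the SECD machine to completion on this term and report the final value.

Answer: -2

Execution trace:
[0] [S=∅ | E=∅ | C=[((let q = 4 in q) - ((λq. 6) 0))] | D=∅]
[1] [S=∅ | E=∅ | C=[(let q = 4 in q) :: ((λq. 6) 0) :: PRIM2(sub)] | D=∅]
[2] [S=∅ | E=∅ | C=[4 :: (λq. q) :: AP :: ((λq. 6) 0) :: PRIM2(sub)] | D=∅]
[3] [S=[4] | E=∅ | C=[(λq. q) :: AP :: ((λq. 6) 0) :: PRIM2(sub)] | D=∅]
[4] [S=[clo(λq. q, ∅) :: 4] | E=∅ | C=[AP :: ((λq. 6) 0) :: PRIM2(sub)] | D=∅]
[5] [S=∅ | E={q↦4} | C=[q] | D=[(∅, ∅, [((λq. 6) 0) :: PRIM2(sub)])]]
[6] [S=[4] | E={q↦4} | C=∅ | D=[(∅, ∅, [((λq. 6) 0) :: PRIM2(sub)])]]
[7] [S=[4] | E=∅ | C=[((λq. 6) 0) :: PRIM2(sub)] | D=∅]
[8] [S=[4] | E=∅ | C=[0 :: (λq. 6) :: AP :: PRIM2(sub)] | D=∅]
[9] [S=[0 :: 4] | E=∅ | C=[(λq. 6) :: AP :: PRIM2(sub)] | D=∅]
[10] [S=[clo(λq. 6, ∅) :: 0 :: 4] | E=∅ | C=[AP :: PRIM2(sub)] | D=∅]
[11] [S=∅ | E={q↦0} | C=[6] | D=[([4], ∅, [PRIM2(sub)])]]
[12] [S=[6] | E={q↦0} | C=∅ | D=[([4], ∅, [PRIM2(sub)])]]
[13] [S=[6 :: 4] | E=∅ | C=[PRIM2(sub)] | D=∅]
[14] [S=[-2] | E=∅ | C=∅ | D=∅]
→ final value -2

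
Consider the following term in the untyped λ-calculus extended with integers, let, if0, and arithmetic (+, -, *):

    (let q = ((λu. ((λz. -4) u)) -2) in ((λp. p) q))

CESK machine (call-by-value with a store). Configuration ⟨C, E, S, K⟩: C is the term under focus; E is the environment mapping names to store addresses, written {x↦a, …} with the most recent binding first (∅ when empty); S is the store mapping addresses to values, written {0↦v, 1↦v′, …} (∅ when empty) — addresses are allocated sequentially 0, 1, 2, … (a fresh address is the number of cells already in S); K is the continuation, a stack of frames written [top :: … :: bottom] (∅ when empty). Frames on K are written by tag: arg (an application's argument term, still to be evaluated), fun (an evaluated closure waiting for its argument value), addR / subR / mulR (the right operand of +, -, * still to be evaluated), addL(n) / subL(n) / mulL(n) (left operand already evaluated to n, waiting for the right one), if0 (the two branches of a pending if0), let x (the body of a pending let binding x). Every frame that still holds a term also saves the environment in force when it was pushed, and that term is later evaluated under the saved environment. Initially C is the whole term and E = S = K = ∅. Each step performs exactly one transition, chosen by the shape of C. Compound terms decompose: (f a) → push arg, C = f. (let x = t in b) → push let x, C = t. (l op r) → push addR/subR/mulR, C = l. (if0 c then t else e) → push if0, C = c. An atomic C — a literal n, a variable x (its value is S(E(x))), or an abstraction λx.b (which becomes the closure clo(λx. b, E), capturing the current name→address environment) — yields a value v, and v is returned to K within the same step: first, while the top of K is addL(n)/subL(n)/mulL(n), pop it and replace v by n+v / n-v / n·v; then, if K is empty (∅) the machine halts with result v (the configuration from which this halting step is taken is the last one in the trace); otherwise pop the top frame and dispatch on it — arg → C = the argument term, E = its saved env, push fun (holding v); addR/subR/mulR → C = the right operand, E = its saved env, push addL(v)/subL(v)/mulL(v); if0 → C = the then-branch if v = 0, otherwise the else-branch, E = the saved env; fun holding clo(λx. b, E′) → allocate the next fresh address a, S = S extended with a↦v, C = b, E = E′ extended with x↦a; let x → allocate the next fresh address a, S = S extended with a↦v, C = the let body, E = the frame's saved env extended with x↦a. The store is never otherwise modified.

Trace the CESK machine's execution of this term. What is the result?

Answer: -4

Machine steps:
step 0: <C=(let q = ((λu. ((λz. -4) u)) -2) in ((λp. p) q)), E=∅, S=∅, K=∅>
step 1: <C=((λu. ((λz. -4) u)) -2), E=∅, S=∅, K=[let q]>
step 2: <C=(λu. ((λz. -4) u)), E=∅, S=∅, K=[arg :: let q]>
step 3: <C=-2, E=∅, S=∅, K=[fun :: let q]>
step 4: <C=((λz. -4) u), E={u↦0}, S={0↦-2}, K=[let q]>
step 5: <C=(λz. -4), E={u↦0}, S={0↦-2}, K=[arg :: let q]>
step 6: <C=u, E={u↦0}, S={0↦-2}, K=[fun :: let q]>
step 7: <C=-4, E={z↦1, u↦0}, S={0↦-2, 1↦-2}, K=[let q]>
step 8: <C=((λp. p) q), E={q↦2}, S={0↦-2, 1↦-2, 2↦-4}, K=∅>
step 9: <C=(λp. p), E={q↦2}, S={0↦-2, 1↦-2, 2↦-4}, K=[arg]>
step 10: <C=q, E={q↦2}, S={0↦-2, 1↦-2, 2↦-4}, K=[fun]>
step 11: <C=p, E={p↦3, q↦2}, S={0↦-2, 1↦-2, 2↦-4, 3↦-4}, K=∅>
→ final value -4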